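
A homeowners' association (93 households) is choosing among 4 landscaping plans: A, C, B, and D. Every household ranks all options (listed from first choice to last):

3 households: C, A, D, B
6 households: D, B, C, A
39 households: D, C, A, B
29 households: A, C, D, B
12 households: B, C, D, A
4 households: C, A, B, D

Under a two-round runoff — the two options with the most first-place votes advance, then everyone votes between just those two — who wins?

D

Round 1 first-place votes: A 29, C 7, B 12, D 45.
D and A advance.
Runoff: D is preferred to A by 57 voters; A by 36.
D wins the runoff.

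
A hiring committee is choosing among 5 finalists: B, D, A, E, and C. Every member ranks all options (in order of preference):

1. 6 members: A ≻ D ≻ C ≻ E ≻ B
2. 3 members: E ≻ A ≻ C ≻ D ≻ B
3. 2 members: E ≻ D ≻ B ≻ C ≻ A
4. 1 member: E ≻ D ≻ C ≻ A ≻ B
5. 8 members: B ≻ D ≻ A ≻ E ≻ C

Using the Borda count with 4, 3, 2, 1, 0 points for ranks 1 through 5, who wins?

B: 6·0 + 3·0 + 2·2 + 1·0 + 8·4 = 36
D: 6·3 + 3·1 + 2·3 + 1·3 + 8·3 = 54
A: 6·4 + 3·3 + 2·0 + 1·1 + 8·2 = 50
E: 6·1 + 3·4 + 2·4 + 1·4 + 8·1 = 38
C: 6·2 + 3·2 + 2·1 + 1·2 + 8·0 = 22
D has the highest Borda score (54).

D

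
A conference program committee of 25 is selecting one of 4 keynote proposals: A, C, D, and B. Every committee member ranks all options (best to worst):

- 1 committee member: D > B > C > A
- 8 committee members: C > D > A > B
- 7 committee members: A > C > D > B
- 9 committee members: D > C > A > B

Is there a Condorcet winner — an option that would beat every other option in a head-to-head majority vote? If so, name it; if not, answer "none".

C vs A: 18–7 for C.
C vs D: 15–10 for C.
C vs B: 24–1 for C.
C beats every other option head-to-head.

C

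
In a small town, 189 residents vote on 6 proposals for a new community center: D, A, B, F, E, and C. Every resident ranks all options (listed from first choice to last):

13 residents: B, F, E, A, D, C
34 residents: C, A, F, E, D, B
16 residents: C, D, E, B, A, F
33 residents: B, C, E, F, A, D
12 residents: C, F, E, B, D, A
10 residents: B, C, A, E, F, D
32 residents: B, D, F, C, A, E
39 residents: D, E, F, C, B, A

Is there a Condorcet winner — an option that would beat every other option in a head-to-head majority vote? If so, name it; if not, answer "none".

C

C vs D: 105–84 for C.
C vs A: 176–13 for C.
C vs B: 101–88 for C.
C vs F: 105–84 for C.
C vs E: 137–52 for C.
C beats every other option head-to-head.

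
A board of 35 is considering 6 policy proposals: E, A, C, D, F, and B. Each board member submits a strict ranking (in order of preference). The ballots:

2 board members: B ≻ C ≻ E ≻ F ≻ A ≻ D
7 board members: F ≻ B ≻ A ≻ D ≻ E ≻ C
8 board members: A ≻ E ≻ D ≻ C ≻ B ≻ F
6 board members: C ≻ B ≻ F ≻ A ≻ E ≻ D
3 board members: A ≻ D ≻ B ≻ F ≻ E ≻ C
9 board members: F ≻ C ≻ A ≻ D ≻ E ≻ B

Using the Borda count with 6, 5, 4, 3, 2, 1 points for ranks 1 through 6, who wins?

E: 2·4 + 7·2 + 8·5 + 6·2 + 3·2 + 9·2 = 98
A: 2·2 + 7·4 + 8·6 + 6·3 + 3·6 + 9·4 = 152
C: 2·5 + 7·1 + 8·3 + 6·6 + 3·1 + 9·5 = 125
D: 2·1 + 7·3 + 8·4 + 6·1 + 3·5 + 9·3 = 103
F: 2·3 + 7·6 + 8·1 + 6·4 + 3·3 + 9·6 = 143
B: 2·6 + 7·5 + 8·2 + 6·5 + 3·4 + 9·1 = 114
A has the highest Borda score (152).

A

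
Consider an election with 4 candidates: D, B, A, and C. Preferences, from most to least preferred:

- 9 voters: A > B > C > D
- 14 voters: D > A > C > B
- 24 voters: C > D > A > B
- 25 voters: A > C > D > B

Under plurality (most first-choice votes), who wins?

First-place votes: D 14, B 0, A 34, C 24.
A has the most first-place votes.

A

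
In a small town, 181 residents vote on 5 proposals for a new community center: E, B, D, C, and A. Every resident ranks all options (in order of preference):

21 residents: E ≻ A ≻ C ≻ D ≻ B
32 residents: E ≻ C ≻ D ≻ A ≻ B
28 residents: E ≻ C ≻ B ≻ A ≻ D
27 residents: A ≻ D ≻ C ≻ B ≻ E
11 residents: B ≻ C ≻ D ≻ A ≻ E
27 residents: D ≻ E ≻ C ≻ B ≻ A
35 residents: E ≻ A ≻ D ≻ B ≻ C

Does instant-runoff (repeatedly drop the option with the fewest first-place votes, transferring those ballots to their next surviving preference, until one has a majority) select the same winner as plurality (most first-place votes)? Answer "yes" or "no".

Instant-runoff — R1 E 116, B 11, D 27, C 0, A 27 (E winner). Winner: E.
Plurality — first-place votes: E 116, B 11, D 27, C 0, A 27. Winner: E.
The two methods agree.

yes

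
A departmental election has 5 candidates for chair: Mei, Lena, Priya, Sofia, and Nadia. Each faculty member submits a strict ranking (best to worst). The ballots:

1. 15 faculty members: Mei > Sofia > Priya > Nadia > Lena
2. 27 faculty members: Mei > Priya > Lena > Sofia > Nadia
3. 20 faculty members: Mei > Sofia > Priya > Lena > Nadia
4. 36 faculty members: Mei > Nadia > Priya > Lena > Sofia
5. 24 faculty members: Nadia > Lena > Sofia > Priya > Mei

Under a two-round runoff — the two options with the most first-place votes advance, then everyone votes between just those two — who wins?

Round 1 first-place votes: Mei 98, Lena 0, Priya 0, Sofia 0, Nadia 24.
Mei and Nadia advance.
Runoff: Mei is preferred to Nadia by 98 voters; Nadia by 24.
Mei wins the runoff.

Mei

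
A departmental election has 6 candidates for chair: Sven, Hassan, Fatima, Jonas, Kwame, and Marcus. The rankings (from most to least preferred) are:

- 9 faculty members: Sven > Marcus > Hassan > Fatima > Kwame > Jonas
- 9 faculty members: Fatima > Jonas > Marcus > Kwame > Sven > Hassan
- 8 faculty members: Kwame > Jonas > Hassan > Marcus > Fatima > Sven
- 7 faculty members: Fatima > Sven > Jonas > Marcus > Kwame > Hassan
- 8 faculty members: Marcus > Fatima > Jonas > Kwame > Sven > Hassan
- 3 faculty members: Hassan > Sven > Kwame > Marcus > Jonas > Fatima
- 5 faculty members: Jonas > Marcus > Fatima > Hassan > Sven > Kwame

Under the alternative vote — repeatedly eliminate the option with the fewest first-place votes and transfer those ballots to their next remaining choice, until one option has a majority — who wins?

Marcus

Round 1: Sven 9, Hassan 3, Fatima 16, Jonas 5, Kwame 8, Marcus 8. Eliminate Hassan.
Round 2: Sven 12, Fatima 16, Jonas 5, Kwame 8, Marcus 8. Eliminate Jonas.
Round 3: Sven 12, Fatima 16, Kwame 8, Marcus 13. Eliminate Kwame.
Round 4: Sven 12, Fatima 16, Marcus 21. Eliminate Sven.
Round 5: Fatima 16, Marcus 33. Marcus has a majority.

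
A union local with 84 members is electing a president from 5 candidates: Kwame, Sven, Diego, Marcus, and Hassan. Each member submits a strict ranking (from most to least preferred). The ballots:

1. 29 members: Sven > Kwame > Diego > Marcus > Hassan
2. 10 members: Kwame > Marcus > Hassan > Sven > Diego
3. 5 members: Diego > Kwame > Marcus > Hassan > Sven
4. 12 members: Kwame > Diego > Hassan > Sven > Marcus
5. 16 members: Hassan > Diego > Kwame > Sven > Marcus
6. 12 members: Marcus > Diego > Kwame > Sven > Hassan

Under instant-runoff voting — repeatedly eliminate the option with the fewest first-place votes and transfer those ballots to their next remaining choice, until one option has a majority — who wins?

Kwame

Round 1: Kwame 22, Sven 29, Diego 5, Marcus 12, Hassan 16. Eliminate Diego.
Round 2: Kwame 27, Sven 29, Marcus 12, Hassan 16. Eliminate Marcus.
Round 3: Kwame 39, Sven 29, Hassan 16. Eliminate Hassan.
Round 4: Kwame 55, Sven 29. Kwame has a majority.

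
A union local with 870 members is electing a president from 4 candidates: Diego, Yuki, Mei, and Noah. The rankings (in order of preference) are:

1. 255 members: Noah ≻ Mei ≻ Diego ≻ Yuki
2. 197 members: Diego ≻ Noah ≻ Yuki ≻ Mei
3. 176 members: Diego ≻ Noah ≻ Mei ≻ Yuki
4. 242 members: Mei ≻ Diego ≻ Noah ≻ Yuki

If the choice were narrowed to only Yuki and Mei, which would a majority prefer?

Mei

Voters preferring Yuki to Mei: 197; preferring Mei to Yuki: 673.
Mei wins the head-to-head.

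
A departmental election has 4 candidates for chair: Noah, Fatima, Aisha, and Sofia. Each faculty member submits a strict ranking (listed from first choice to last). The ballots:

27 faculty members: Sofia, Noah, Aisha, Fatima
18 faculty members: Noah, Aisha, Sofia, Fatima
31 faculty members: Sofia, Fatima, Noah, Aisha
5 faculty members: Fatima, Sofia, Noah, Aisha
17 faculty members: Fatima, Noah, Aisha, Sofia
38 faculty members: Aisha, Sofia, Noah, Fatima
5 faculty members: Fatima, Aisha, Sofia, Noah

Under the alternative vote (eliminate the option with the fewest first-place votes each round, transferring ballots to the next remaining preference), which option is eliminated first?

Noah

Round 1: Noah 18, Fatima 27, Aisha 38, Sofia 58. Eliminate Noah.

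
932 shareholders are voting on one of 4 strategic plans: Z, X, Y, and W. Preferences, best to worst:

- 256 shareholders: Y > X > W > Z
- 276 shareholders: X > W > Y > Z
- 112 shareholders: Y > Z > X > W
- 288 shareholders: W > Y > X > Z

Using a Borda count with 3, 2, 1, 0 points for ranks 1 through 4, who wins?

Y

Z: 256·0 + 276·0 + 112·2 + 288·0 = 224
X: 256·2 + 276·3 + 112·1 + 288·1 = 1740
Y: 256·3 + 276·1 + 112·3 + 288·2 = 1956
W: 256·1 + 276·2 + 112·0 + 288·3 = 1672
Y has the highest Borda score (1956).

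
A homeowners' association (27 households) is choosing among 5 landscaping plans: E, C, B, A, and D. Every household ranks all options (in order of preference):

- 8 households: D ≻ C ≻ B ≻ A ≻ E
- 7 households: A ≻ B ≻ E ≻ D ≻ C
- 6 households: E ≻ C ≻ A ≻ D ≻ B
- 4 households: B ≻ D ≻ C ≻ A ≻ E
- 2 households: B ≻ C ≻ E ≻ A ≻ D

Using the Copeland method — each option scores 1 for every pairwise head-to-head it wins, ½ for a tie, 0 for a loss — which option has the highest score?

E: beats D; loses to C, B, and A → score 1.
C: beats E, B, and A; loses to D → score 3.
B: beats E and A; loses to C and D → score 2.
A: beats E and D; loses to C and B → score 2.
D: beats C and B; loses to E and A → score 2.
C has the best pairwise record.

C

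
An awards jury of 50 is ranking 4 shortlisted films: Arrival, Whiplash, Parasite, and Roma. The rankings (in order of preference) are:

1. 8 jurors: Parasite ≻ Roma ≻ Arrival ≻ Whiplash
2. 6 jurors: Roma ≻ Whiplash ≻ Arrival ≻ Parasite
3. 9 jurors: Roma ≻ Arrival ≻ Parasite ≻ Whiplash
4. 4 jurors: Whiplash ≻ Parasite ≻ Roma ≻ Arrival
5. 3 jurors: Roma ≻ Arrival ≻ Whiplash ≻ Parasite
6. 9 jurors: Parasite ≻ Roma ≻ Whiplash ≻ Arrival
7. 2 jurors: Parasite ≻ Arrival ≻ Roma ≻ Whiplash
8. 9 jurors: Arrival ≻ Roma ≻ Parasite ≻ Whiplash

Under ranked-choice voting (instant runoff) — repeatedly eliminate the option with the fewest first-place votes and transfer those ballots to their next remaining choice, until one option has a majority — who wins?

Round 1: Arrival 9, Whiplash 4, Parasite 19, Roma 18. Eliminate Whiplash.
Round 2: Arrival 9, Parasite 23, Roma 18. Eliminate Arrival.
Round 3: Parasite 23, Roma 27. Roma has a majority.

Roma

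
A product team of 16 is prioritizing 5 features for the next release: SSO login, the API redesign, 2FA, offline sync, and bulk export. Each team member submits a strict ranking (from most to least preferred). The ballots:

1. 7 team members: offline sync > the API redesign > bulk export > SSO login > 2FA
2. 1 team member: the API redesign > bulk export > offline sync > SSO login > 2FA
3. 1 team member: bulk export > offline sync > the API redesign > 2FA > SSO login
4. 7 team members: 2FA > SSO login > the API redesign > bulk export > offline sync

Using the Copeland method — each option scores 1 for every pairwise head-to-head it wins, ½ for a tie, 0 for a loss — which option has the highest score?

SSO login: ties 2FA; loses to the API redesign, offline sync, and bulk export → score 0.5.
the API redesign: beats SSO login, 2FA, and bulk export; ties offline sync → score 3.5.
2FA: ties SSO login; loses to the API redesign, offline sync, and bulk export → score 0.5.
offline sync: beats SSO login and 2FA; ties the API redesign; loses to bulk export → score 2.5.
bulk export: beats SSO login, 2FA, and offline sync; loses to the API redesign → score 3.
the API redesign has the best pairwise record.

the API redesign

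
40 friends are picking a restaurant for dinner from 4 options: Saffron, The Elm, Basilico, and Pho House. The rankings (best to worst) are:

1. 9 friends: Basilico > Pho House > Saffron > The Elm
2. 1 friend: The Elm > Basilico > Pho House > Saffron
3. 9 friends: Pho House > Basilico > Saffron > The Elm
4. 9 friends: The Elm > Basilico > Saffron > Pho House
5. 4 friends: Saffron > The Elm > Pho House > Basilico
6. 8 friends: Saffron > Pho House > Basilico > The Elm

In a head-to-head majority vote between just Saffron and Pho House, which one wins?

Voters preferring Saffron to Pho House: 21; preferring Pho House to Saffron: 19.
Saffron wins the head-to-head.

Saffron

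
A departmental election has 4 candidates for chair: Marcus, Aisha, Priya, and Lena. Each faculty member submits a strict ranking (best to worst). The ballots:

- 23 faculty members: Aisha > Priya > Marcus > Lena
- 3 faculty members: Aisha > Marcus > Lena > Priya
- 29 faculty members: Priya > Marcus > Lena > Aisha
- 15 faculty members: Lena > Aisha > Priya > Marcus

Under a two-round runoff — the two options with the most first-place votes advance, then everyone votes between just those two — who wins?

Aisha

Round 1 first-place votes: Marcus 0, Aisha 26, Priya 29, Lena 15.
Priya and Aisha advance.
Runoff: Priya is preferred to Aisha by 29 voters; Aisha by 41.
Aisha wins the runoff.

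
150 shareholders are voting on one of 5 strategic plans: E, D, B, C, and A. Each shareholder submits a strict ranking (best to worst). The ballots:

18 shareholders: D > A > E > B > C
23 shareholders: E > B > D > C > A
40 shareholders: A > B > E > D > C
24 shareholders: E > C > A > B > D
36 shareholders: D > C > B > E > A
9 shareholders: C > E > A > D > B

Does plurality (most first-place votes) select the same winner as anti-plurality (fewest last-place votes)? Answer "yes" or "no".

Plurality — first-place votes: E 47, D 54, B 0, C 9, A 40. Winner: D.
Anti-plurality — last-place votes: E 0, D 24, B 9, C 58, A 59. Winner: E.
The two methods disagree.

no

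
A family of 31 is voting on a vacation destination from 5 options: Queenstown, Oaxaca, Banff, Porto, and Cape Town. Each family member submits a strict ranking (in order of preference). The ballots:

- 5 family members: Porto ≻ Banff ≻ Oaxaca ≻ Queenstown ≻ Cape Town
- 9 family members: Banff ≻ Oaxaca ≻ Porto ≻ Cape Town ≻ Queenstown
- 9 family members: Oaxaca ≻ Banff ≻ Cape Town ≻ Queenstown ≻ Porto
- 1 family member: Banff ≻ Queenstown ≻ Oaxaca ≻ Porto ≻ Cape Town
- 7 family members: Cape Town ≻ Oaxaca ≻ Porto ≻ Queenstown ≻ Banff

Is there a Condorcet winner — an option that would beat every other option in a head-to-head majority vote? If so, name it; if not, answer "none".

Oaxaca

Oaxaca vs Queenstown: 30–1 for Oaxaca.
Oaxaca vs Banff: 16–15 for Oaxaca.
Oaxaca vs Porto: 26–5 for Oaxaca.
Oaxaca vs Cape Town: 24–7 for Oaxaca.
Oaxaca beats every other option head-to-head.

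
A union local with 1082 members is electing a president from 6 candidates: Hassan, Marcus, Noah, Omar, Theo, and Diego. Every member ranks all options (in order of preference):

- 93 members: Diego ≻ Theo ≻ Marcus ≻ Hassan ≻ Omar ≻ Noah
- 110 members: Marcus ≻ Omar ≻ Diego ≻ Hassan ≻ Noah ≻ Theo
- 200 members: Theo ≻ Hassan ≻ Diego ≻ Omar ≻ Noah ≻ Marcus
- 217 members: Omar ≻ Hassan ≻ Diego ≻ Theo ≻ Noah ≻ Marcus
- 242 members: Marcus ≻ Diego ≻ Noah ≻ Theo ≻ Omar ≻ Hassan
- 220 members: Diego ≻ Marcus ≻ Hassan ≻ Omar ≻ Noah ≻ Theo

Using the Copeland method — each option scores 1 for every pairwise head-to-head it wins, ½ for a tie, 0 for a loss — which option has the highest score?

Diego

Hassan: beats Noah and Theo; loses to Marcus, Omar, and Diego → score 2.
Marcus: beats Hassan, Noah, Omar, and Theo; loses to Diego → score 4.
Noah: beats Theo; loses to Hassan, Marcus, Omar, and Diego → score 1.
Omar: beats Hassan, Noah, and Theo; loses to Marcus and Diego → score 3.
Theo: loses to Hassan, Marcus, Noah, Omar, and Diego → score 0.
Diego: beats Hassan, Marcus, Noah, Omar, and Theo → score 5.
Diego has the best pairwise record.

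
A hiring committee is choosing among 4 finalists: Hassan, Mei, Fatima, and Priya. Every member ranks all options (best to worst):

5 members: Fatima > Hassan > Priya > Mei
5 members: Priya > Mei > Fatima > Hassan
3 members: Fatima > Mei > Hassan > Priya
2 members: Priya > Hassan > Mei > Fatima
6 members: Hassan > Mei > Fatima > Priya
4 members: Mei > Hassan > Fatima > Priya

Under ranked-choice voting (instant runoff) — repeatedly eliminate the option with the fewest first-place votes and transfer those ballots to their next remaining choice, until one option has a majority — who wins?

Round 1: Hassan 6, Mei 4, Fatima 8, Priya 7. Eliminate Mei.
Round 2: Hassan 10, Fatima 8, Priya 7. Eliminate Priya.
Round 3: Hassan 12, Fatima 13. Fatima has a majority.

Fatima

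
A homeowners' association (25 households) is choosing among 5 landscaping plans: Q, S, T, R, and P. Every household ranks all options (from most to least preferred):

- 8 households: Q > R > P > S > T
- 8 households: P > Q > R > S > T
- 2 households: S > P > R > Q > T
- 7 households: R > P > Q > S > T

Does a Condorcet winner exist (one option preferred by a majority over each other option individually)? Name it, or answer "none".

Checking pairwise contests:
P beats Q 17–8.
Q beats S 23–2.
Q beats T 25–0.
Q beats R 16–9.
R beats P 15–10.
Every option loses at least one head-to-head, so there is no Condorcet winner.

none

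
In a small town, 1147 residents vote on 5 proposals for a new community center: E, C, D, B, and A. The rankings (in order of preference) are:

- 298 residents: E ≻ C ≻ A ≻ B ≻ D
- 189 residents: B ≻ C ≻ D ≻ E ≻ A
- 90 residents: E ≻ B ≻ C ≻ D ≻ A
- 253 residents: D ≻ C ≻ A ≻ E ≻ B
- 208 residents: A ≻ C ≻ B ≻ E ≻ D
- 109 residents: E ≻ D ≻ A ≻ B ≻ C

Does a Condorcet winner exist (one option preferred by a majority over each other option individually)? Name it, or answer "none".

C

C vs E: 650–497 for C.
C vs D: 785–362 for C.
C vs B: 759–388 for C.
C vs A: 830–317 for C.
C beats every other option head-to-head.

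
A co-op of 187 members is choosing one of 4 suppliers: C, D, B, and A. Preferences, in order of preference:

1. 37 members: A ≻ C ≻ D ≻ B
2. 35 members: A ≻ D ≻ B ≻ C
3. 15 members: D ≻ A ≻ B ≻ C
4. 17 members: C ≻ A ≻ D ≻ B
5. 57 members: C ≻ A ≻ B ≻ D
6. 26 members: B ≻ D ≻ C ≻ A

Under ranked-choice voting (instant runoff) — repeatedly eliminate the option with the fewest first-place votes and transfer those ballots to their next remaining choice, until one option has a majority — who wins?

Round 1: C 74, D 15, B 26, A 72. Eliminate D.
Round 2: C 74, B 26, A 87. Eliminate B.
Round 3: C 100, A 87. C has a majority.

C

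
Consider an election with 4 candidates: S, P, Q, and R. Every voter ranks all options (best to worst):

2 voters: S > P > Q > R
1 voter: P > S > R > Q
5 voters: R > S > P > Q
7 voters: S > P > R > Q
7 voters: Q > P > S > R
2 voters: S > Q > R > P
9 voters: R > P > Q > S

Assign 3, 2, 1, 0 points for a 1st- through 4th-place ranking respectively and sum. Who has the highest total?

P

S: 2·3 + 1·2 + 5·2 + 7·3 + 7·1 + 2·3 + 9·0 = 52
P: 2·2 + 1·3 + 5·1 + 7·2 + 7·2 + 2·0 + 9·2 = 58
Q: 2·1 + 1·0 + 5·0 + 7·0 + 7·3 + 2·2 + 9·1 = 36
R: 2·0 + 1·1 + 5·3 + 7·1 + 7·0 + 2·1 + 9·3 = 52
P has the highest Borda score (58).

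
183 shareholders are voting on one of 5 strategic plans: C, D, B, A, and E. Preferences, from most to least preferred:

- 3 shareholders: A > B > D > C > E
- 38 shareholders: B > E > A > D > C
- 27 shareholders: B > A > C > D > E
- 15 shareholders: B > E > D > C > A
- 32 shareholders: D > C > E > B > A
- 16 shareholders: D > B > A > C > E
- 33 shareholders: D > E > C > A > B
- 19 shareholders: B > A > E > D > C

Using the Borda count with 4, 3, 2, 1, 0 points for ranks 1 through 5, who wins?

C: 3·1 + 38·0 + 27·2 + 15·1 + 32·3 + 16·1 + 33·2 + 19·0 = 250
D: 3·2 + 38·1 + 27·1 + 15·2 + 32·4 + 16·4 + 33·4 + 19·1 = 444
B: 3·3 + 38·4 + 27·4 + 15·4 + 32·1 + 16·3 + 33·0 + 19·4 = 485
A: 3·4 + 38·2 + 27·3 + 15·0 + 32·0 + 16·2 + 33·1 + 19·3 = 291
E: 3·0 + 38·3 + 27·0 + 15·3 + 32·2 + 16·0 + 33·3 + 19·2 = 360
B has the highest Borda score (485).

B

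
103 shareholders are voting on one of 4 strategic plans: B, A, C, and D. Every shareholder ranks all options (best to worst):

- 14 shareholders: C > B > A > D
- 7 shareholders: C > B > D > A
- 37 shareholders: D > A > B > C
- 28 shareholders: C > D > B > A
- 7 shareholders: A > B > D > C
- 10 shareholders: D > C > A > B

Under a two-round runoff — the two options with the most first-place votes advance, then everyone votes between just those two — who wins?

D

Round 1 first-place votes: B 0, A 7, C 49, D 47.
C and D advance.
Runoff: C is preferred to D by 49 voters; D by 54.
D wins the runoff.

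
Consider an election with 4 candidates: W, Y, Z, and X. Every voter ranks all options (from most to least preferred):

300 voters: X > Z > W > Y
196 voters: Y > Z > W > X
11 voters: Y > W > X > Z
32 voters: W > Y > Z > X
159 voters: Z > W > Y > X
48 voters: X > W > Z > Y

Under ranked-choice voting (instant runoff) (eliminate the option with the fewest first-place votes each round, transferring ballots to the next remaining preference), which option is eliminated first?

W

Round 1: W 32, Y 207, Z 159, X 348. Eliminate W.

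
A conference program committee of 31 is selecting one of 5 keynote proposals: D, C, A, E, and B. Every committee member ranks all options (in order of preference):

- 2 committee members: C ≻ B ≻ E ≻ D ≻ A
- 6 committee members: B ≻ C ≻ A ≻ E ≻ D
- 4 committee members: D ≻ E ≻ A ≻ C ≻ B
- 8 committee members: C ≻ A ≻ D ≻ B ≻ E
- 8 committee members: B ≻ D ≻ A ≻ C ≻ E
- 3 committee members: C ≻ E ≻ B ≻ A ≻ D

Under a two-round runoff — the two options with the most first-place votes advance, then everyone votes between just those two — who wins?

C

Round 1 first-place votes: D 4, C 13, A 0, E 0, B 14.
B and C advance.
Runoff: B is preferred to C by 14 voters; C by 17.
C wins the runoff.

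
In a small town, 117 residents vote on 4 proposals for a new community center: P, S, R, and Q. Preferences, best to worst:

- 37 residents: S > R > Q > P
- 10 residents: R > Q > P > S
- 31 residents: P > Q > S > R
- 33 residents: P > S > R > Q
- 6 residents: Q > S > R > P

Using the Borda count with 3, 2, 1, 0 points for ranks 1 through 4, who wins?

P: 37·0 + 10·1 + 31·3 + 33·3 + 6·0 = 202
S: 37·3 + 10·0 + 31·1 + 33·2 + 6·2 = 220
R: 37·2 + 10·3 + 31·0 + 33·1 + 6·1 = 143
Q: 37·1 + 10·2 + 31·2 + 33·0 + 6·3 = 137
S has the highest Borda score (220).

S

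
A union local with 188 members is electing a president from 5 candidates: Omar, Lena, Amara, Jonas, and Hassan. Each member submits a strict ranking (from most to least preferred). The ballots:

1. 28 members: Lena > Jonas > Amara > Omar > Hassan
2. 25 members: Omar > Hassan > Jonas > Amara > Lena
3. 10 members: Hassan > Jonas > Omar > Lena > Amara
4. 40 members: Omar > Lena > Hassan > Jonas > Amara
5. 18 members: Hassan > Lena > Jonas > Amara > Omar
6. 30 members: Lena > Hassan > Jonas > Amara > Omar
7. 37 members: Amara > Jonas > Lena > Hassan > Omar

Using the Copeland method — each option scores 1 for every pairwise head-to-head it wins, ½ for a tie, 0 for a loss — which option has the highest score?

Omar: loses to Lena, Amara, Jonas, and Hassan → score 0.
Lena: beats Omar, Amara, Jonas, and Hassan → score 4.
Amara: beats Omar; loses to Lena, Jonas, and Hassan → score 1.
Jonas: beats Omar and Amara; loses to Lena and Hassan → score 2.
Hassan: beats Omar, Amara, and Jonas; loses to Lena → score 3.
Lena has the best pairwise record.

Lena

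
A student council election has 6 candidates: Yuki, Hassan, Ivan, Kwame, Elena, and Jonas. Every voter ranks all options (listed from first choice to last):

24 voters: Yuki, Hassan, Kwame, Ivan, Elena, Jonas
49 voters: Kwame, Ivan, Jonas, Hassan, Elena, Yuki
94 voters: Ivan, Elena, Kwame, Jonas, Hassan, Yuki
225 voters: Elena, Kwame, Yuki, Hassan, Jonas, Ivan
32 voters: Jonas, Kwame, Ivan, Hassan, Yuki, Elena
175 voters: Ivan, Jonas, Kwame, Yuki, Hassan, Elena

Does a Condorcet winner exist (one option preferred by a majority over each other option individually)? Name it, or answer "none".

none

Checking pairwise contests:
Ivan beats Yuki 350–249.
Yuki beats Hassan 424–175.
Kwame beats Ivan 330–269.
Elena beats Kwame 319–280.
Ivan beats Elena 374–225.
Ivan beats Jonas 342–257.
Every option loses at least one head-to-head, so there is no Condorcet winner.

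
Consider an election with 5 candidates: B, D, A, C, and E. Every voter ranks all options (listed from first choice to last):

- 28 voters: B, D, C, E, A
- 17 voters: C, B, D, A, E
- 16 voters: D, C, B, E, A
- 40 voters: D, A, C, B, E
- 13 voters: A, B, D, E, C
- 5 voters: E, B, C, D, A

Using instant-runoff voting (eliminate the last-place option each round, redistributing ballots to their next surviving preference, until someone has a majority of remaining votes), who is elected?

B

Round 1: B 28, D 56, A 13, C 17, E 5. Eliminate E.
Round 2: B 33, D 56, A 13, C 17. Eliminate A.
Round 3: B 46, D 56, C 17. Eliminate C.
Round 4: B 63, D 56. B has a majority.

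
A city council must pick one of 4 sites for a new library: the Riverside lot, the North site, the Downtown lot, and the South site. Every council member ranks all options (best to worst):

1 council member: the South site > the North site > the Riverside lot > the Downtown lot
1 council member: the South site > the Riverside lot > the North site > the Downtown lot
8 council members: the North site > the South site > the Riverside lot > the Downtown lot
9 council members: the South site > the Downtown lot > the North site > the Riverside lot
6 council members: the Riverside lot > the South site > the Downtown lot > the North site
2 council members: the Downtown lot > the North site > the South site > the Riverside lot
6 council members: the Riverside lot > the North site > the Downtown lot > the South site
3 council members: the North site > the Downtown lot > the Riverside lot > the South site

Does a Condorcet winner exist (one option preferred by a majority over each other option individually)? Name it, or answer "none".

the North site

the North site vs the Riverside lot: 23–13 for the North site.
the North site vs the Downtown lot: 19–17 for the North site.
the North site vs the South site: 19–17 for the North site.
the North site beats every other option head-to-head.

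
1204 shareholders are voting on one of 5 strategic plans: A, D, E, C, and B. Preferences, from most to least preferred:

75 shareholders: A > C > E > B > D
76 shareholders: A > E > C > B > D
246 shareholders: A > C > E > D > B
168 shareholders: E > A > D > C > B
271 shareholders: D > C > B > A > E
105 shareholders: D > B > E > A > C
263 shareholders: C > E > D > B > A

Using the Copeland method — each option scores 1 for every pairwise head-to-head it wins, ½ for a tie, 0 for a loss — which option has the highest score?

C

A: beats E and C; loses to D and B → score 2.
D: beats A and B; loses to E and C → score 2.
E: beats D and B; loses to A and C → score 2.
C: beats D, E, and B; loses to A → score 3.
B: beats A; loses to D, E, and C → score 1.
C has the best pairwise record.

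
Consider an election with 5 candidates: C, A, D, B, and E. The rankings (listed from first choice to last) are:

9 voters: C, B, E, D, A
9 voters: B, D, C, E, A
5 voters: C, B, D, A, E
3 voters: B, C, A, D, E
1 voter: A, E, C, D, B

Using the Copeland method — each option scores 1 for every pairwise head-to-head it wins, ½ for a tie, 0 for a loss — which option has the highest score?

C

C: beats A, D, B, and E → score 4.
A: loses to C, D, B, and E → score 0.
D: beats A and E; loses to C and B → score 2.
B: beats A, D, and E; loses to C → score 3.
E: beats A; loses to C, D, and B → score 1.
C has the best pairwise record.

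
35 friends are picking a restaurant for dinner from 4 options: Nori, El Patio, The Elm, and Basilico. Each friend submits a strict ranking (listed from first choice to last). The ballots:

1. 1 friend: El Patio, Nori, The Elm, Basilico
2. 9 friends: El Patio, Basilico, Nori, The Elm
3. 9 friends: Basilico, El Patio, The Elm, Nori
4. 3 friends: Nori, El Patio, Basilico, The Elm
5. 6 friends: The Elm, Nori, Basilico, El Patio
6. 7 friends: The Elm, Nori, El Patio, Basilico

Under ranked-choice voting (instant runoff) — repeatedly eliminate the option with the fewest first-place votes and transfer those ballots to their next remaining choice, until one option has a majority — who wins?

El Patio

Round 1: Nori 3, El Patio 10, The Elm 13, Basilico 9. Eliminate Nori.
Round 2: El Patio 13, The Elm 13, Basilico 9. Eliminate Basilico.
Round 3: El Patio 22, The Elm 13. El Patio has a majority.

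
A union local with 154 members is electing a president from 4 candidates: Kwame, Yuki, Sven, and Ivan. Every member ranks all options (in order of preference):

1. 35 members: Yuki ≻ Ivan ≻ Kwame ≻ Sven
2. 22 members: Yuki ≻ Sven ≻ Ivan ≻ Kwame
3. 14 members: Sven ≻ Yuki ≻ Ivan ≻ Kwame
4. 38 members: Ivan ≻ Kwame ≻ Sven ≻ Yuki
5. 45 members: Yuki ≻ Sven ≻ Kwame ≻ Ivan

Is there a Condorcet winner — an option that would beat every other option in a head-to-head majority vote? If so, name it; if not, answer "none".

Yuki

Yuki vs Kwame: 116–38 for Yuki.
Yuki vs Sven: 102–52 for Yuki.
Yuki vs Ivan: 116–38 for Yuki.
Yuki beats every other option head-to-head.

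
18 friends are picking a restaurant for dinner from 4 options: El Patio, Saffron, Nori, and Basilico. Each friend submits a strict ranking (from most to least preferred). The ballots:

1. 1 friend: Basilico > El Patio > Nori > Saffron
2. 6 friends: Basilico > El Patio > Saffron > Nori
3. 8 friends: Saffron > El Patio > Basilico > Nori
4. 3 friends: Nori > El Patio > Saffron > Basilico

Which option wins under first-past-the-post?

Saffron

First-place votes: El Patio 0, Saffron 8, Nori 3, Basilico 7.
Saffron has the most first-place votes.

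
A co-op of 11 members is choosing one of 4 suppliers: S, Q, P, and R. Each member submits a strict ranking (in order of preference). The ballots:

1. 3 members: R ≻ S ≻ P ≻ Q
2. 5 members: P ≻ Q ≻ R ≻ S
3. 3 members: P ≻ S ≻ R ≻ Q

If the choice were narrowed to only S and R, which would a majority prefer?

R

Voters preferring S to R: 3; preferring R to S: 8.
R wins the head-to-head.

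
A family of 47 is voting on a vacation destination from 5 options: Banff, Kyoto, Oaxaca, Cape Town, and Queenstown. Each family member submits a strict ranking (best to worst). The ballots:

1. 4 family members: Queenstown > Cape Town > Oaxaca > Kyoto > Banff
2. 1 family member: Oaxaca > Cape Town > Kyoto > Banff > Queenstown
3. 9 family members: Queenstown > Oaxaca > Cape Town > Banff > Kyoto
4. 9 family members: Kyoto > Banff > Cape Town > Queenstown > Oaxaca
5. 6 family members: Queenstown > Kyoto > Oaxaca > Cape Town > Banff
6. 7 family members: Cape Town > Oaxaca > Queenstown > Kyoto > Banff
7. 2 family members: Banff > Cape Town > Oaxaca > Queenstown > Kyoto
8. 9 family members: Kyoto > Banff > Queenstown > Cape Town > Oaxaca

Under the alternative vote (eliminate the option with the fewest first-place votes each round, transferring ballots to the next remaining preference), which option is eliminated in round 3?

Cape Town

Round 1: Banff 2, Kyoto 18, Oaxaca 1, Cape Town 7, Queenstown 19. Eliminate Oaxaca.
Round 2: Banff 2, Kyoto 18, Cape Town 8, Queenstown 19. Eliminate Banff.
Round 3: Kyoto 18, Cape Town 10, Queenstown 19. Eliminate Cape Town.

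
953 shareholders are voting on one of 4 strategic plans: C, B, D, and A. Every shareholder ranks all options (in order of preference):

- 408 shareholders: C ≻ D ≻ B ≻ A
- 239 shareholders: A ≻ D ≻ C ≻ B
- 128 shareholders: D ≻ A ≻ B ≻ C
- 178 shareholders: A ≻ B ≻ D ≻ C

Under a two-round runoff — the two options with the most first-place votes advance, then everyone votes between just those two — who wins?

Round 1 first-place votes: C 408, B 0, D 128, A 417.
A and C advance.
Runoff: A is preferred to C by 545 voters; C by 408.
A wins the runoff.

A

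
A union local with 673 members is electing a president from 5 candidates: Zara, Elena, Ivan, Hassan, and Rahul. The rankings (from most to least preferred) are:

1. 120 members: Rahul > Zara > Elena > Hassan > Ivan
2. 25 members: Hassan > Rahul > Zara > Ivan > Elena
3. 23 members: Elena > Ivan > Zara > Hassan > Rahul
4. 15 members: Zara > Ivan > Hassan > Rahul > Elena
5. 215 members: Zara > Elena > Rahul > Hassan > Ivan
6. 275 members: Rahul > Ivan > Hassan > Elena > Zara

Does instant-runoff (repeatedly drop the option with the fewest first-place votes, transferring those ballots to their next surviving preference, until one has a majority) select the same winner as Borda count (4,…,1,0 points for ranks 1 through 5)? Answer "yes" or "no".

yes

Instant-runoff — R1 Zara 230, Elena 23, Ivan 0, Hassan 25, Rahul 395 (Rahul winner). Winner: Rahul.
Borda — scores: Zara 1376, Elena 1252, Ivan 964, Hassan 1038, Rahul 2100. Winner: Rahul.
The two methods agree.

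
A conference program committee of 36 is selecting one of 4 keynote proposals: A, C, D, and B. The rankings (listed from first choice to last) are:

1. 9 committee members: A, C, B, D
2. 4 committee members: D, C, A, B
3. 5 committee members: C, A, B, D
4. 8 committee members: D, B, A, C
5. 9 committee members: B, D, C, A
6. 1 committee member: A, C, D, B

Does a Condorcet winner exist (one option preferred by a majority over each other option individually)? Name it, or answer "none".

Checking pairwise contests:
D beats A 21–15.
D beats C 21–15.
B beats D 23–13.
A beats B 19–17.
Every option loses at least one head-to-head, so there is no Condorcet winner.

none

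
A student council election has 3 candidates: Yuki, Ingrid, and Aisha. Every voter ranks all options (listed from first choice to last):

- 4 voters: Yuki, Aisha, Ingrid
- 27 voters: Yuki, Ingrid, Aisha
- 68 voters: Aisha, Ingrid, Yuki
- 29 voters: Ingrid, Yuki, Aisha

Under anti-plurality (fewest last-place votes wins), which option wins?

Ingrid

Last-place votes: Yuki 68, Ingrid 4, Aisha 56.
Ingrid is ranked last by the fewest voters, so Ingrid wins.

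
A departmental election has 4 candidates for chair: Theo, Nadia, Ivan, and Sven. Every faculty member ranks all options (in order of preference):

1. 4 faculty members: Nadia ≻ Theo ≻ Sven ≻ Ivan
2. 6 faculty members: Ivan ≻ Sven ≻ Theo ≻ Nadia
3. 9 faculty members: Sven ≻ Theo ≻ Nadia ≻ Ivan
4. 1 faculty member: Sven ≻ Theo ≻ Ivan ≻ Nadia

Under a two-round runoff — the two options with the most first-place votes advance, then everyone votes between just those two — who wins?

Sven

Round 1 first-place votes: Theo 0, Nadia 4, Ivan 6, Sven 10.
Sven and Ivan advance.
Runoff: Sven is preferred to Ivan by 14 voters; Ivan by 6.
Sven wins the runoff.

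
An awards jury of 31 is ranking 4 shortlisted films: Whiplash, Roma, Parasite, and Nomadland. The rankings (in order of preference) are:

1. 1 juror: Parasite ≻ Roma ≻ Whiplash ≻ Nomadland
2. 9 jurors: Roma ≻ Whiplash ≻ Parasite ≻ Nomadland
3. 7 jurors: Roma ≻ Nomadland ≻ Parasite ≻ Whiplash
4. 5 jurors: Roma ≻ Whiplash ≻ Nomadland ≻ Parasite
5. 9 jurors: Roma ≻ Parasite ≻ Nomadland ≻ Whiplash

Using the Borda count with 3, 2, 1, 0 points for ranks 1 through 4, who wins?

Whiplash: 1·1 + 9·2 + 7·0 + 5·2 + 9·0 = 29
Roma: 1·2 + 9·3 + 7·3 + 5·3 + 9·3 = 92
Parasite: 1·3 + 9·1 + 7·1 + 5·0 + 9·2 = 37
Nomadland: 1·0 + 9·0 + 7·2 + 5·1 + 9·1 = 28
Roma has the highest Borda score (92).

Roma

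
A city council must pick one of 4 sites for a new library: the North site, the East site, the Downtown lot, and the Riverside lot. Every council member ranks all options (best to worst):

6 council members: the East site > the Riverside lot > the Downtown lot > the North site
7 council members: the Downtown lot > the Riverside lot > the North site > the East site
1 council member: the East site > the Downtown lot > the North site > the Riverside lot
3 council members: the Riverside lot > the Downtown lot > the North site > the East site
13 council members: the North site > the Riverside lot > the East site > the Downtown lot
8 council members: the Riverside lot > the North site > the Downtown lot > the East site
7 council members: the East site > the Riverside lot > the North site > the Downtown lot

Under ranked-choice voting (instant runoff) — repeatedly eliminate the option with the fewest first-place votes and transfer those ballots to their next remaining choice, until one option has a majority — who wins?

Round 1: the North site 13, the East site 14, the Downtown lot 7, the Riverside lot 11. Eliminate the Downtown lot.
Round 2: the North site 13, the East site 14, the Riverside lot 18. Eliminate the North site.
Round 3: the East site 14, the Riverside lot 31. The Riverside lot has a majority.

the Riverside lot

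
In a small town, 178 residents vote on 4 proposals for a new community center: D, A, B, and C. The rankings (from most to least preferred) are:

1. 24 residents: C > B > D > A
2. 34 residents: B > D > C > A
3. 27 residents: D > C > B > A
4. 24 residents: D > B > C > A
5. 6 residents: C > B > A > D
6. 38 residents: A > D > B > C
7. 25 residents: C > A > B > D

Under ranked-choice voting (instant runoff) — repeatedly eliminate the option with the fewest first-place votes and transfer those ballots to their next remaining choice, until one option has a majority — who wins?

Round 1: D 51, A 38, B 34, C 55. Eliminate B.
Round 2: D 85, A 38, C 55. Eliminate A.
Round 3: D 123, C 55. D has a majority.

D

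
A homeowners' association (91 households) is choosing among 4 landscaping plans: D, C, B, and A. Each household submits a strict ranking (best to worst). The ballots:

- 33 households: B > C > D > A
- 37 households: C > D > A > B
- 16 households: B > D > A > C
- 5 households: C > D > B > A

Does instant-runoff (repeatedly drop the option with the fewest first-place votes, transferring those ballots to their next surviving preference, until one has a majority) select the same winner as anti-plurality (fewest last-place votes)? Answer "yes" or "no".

Instant-runoff — R1 D 0, C 42, B 49, A 0 (B winner). Winner: B.
Anti-plurality — last-place votes: D 0, C 16, B 37, A 38. Winner: D.
The two methods disagree.

no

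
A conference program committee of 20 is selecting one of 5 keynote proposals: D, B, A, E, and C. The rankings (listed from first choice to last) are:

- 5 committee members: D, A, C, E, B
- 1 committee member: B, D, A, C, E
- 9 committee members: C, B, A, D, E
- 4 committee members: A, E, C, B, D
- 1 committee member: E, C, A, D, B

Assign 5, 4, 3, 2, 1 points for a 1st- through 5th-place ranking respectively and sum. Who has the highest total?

C

D: 5·5 + 1·4 + 9·2 + 4·1 + 1·2 = 53
B: 5·1 + 1·5 + 9·4 + 4·2 + 1·1 = 55
A: 5·4 + 1·3 + 9·3 + 4·5 + 1·3 = 73
E: 5·2 + 1·1 + 9·1 + 4·4 + 1·5 = 41
C: 5·3 + 1·2 + 9·5 + 4·3 + 1·4 = 78
C has the highest Borda score (78).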